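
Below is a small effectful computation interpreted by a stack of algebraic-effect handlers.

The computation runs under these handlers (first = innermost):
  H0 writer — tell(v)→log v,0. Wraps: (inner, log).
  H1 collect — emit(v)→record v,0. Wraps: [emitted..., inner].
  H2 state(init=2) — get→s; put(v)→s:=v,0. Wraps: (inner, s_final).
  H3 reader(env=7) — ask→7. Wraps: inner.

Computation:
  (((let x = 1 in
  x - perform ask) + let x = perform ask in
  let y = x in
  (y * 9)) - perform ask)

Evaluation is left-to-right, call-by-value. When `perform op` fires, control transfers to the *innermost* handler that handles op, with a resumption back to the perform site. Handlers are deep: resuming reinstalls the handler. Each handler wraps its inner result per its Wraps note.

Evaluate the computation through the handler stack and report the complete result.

Answer: ([(50, ())], 2)

Step-by-step:
ask @ H3 ⇒ 7
ask @ H3 ⇒ 7
ask @ H3 ⇒ 7
H0 returns (50, ())
H1 returns [(50, ())]
H2 returns ([(50, ())], 2)
H3 returns ([(50, ())], 2)
= ([(50, ())], 2)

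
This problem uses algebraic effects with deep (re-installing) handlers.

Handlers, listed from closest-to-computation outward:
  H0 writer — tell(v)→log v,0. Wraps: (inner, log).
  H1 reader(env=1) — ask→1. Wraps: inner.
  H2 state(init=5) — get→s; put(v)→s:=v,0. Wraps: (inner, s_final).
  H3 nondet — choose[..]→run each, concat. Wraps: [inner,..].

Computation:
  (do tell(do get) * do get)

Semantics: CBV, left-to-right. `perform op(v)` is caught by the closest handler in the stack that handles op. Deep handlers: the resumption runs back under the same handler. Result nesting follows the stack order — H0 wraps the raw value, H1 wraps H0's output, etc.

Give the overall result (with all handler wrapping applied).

Answer: [((0, (5)), 5)]

Working:
get @ H2 ⇒ 5
tell(5) @ H0 ⇒ log+=5
get @ H2 ⇒ 5
H0 returns (0, (5))
H1 returns (0, (5))
H2 returns ((0, (5)), 5)
H3 returns [((0, (5)), 5)]
= [((0, (5)), 5)]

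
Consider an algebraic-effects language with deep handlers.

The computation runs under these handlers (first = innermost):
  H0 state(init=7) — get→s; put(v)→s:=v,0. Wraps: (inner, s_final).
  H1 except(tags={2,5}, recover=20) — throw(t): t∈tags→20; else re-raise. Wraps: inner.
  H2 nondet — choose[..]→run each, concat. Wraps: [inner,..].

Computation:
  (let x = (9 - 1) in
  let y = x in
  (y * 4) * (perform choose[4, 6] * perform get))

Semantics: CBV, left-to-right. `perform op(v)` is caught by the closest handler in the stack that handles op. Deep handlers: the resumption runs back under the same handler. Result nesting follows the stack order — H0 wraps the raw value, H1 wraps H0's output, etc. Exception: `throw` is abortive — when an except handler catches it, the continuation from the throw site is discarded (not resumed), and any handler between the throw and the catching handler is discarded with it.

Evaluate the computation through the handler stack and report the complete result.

Working:
choose[4, 6] @ H2
  branch[0] choose=4:
    get @ H0 ⇒ 7
    H0 returns (896, 7)
    H1 returns (896, 7)
    H2 returns [(896, 7)]
  branch[1] choose=6:
    get @ H0 ⇒ 7
    H0 returns (1344, 7)
    H1 returns (1344, 7)
    H2 returns [(1344, 7)]
= [(896, 7), (1344, 7)]

Answer: [(896, 7), (1344, 7)]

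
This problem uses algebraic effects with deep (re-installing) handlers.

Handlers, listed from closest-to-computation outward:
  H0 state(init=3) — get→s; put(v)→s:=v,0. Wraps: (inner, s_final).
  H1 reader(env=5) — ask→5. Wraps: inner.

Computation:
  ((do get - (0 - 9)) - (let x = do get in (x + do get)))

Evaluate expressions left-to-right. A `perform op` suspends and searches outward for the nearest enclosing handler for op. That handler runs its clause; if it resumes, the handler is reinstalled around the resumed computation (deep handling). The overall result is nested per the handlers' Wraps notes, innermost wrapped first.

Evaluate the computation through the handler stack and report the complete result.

Evaluation trace:
get @ H0 ⇒ 3
get @ H0 ⇒ 3
get @ H0 ⇒ 3
H0 returns (6, 3)
H1 returns (6, 3)
= (6, 3)

Answer: (6, 3)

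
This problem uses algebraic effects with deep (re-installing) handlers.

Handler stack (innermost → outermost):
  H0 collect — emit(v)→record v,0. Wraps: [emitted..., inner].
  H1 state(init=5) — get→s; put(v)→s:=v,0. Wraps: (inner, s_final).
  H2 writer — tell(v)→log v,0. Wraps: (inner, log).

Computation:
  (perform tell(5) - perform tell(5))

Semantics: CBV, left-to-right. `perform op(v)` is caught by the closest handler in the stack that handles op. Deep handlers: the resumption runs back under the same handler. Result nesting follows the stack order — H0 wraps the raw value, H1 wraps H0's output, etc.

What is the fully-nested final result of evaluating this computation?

Answer: (([0], 5), (5, 5))

Evaluation trace:
tell(5) @ H2 ⇒ log+=5
tell(5) @ H2 ⇒ log+=5
H0 returns [0]
H1 returns ([0], 5)
H2 returns (([0], 5), (5, 5))
= (([0], 5), (5, 5))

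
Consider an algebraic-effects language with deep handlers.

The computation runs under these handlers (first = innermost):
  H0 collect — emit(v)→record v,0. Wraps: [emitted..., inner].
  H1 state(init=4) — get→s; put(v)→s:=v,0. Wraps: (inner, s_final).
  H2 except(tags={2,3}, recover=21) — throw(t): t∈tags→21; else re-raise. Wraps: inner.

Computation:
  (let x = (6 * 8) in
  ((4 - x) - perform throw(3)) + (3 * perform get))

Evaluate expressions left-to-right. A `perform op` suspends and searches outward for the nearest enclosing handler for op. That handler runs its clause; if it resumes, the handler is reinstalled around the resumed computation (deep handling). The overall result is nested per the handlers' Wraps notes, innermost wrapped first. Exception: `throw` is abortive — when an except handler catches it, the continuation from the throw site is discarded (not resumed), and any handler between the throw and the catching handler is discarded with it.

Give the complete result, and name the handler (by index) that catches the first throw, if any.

Evaluation trace:
throw(3) @ H2 caught ⇒ 21
= 21

Answer: 21 ; first throw caught by: H2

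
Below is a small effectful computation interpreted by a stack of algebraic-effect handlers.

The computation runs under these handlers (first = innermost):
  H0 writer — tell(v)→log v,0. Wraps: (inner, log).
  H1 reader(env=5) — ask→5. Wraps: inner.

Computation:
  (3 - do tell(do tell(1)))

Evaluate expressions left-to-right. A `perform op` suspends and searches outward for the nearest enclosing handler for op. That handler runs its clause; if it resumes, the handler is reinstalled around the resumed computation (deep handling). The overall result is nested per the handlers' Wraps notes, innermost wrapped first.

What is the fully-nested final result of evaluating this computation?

Answer: (3, (1, 0))

Evaluation trace:
tell(1) @ H0 ⇒ log+=1
tell(0) @ H0 ⇒ log+=0
H0 returns (3, (1, 0))
H1 returns (3, (1, 0))
= (3, (1, 0))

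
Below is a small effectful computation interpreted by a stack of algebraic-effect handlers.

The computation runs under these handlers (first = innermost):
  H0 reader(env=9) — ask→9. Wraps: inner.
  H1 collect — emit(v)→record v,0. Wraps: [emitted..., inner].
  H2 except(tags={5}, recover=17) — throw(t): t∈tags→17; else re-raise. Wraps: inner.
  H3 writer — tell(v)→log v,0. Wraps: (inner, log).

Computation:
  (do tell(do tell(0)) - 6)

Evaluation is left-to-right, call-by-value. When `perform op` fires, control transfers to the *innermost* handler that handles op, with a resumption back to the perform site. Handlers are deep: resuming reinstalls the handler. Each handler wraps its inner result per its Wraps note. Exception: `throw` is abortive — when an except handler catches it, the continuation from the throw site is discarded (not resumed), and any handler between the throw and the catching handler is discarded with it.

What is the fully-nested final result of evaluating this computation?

Answer: ([-6], (0, 0))

Step-by-step:
tell(0) @ H3 ⇒ log+=0
tell(0) @ H3 ⇒ log+=0
H0 returns -6
H1 returns [-6]
H2 returns [-6]
H3 returns ([-6], (0, 0))
= ([-6], (0, 0))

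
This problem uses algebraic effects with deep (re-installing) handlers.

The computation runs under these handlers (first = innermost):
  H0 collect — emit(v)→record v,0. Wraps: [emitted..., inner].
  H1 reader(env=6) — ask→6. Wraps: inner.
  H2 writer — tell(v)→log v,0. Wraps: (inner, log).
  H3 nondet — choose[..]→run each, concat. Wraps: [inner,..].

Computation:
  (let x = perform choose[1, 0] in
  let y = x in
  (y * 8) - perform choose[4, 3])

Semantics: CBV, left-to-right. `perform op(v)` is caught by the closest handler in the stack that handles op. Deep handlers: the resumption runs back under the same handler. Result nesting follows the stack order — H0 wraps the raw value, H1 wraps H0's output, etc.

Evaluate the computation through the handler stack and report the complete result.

Answer: [([4], ()), ([5], ()), ([-4], ()), ([-3], ())]

Evaluation trace:
choose[1, 0] @ H3
  branch[0] choose=1:
    choose[4, 3] @ H3
      branch[0] choose=4:
        H0 returns [4]
        H1 returns [4]
        H2 returns ([4], ())
        H3 returns [([4], ())]
      branch[1] choose=3:
        H0 returns [5]
        H1 returns [5]
        H2 returns ([5], ())
        H3 returns [([5], ())]
  branch[1] choose=0:
    choose[4, 3] @ H3
      branch[0] choose=4:
        H0 returns [-4]
        H1 returns [-4]
        H2 returns ([-4], ())
        H3 returns [([-4], ())]
      branch[1] choose=3:
        H0 returns [-3]
        H1 returns [-3]
        H2 returns ([-3], ())
        H3 returns [([-3], ())]
= [([4], ()), ([5], ()), ([-4], ()), ([-3], ())]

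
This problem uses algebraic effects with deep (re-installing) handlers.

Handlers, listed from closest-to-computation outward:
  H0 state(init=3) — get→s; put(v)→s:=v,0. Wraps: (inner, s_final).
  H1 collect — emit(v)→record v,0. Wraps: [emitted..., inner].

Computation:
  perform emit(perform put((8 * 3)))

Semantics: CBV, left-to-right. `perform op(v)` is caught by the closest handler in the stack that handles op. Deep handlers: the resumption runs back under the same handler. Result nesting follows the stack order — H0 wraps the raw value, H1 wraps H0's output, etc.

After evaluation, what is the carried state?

Step-by-step:
put(24) @ H0 ⇒ s:=24
emit(0) @ H1 ⇒ out+=0
H0 returns (0, 24)
H1 returns [0, (0, 24)]
= [0, (0, 24)]

Answer: 24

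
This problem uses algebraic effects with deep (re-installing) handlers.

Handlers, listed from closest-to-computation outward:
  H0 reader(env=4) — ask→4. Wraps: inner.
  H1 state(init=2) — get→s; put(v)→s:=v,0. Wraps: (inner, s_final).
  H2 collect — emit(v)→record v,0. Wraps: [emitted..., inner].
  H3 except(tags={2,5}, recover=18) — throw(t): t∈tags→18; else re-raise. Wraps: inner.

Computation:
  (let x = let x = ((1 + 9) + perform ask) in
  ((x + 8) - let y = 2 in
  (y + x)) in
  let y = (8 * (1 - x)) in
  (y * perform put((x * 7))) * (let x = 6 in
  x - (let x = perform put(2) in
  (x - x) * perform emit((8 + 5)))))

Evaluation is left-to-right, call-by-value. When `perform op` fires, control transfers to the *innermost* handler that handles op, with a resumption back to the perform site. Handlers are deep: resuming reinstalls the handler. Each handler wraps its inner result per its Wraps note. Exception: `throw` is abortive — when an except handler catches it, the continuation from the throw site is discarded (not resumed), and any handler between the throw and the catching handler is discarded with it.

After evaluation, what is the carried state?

Answer: 2

Working:
ask @ H0 ⇒ 4
put(42) @ H1 ⇒ s:=42
put(2) @ H1 ⇒ s:=2
emit(13) @ H2 ⇒ out+=13
H0 returns 0
H1 returns (0, 2)
H2 returns [13, (0, 2)]
H3 returns [13, (0, 2)]
= [13, (0, 2)]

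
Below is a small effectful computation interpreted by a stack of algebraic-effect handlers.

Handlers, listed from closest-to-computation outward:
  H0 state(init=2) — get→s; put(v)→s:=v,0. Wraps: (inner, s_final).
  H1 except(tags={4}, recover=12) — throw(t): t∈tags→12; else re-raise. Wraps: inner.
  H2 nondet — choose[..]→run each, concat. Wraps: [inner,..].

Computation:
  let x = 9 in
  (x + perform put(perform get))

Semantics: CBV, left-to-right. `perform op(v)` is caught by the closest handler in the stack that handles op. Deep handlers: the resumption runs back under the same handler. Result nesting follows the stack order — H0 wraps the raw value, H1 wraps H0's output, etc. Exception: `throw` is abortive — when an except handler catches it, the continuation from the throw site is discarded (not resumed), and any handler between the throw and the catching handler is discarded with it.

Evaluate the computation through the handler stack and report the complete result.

Answer: [(9, 2)]

Working:
get @ H0 ⇒ 2
put(2) @ H0 ⇒ s:=2
H0 returns (9, 2)
H1 returns (9, 2)
H2 returns [(9, 2)]
= [(9, 2)]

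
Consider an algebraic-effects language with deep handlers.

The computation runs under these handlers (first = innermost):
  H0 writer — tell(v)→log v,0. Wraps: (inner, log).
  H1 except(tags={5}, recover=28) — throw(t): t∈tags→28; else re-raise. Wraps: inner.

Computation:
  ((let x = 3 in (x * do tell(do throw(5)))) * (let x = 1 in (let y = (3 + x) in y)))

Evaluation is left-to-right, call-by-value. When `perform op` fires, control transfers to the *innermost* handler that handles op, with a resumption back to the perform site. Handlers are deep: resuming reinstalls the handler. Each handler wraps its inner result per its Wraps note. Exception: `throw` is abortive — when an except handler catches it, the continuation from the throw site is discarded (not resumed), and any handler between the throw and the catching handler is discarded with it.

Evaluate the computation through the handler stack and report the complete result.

Working:
throw(5) @ H1 caught ⇒ 28
= 28

Answer: 28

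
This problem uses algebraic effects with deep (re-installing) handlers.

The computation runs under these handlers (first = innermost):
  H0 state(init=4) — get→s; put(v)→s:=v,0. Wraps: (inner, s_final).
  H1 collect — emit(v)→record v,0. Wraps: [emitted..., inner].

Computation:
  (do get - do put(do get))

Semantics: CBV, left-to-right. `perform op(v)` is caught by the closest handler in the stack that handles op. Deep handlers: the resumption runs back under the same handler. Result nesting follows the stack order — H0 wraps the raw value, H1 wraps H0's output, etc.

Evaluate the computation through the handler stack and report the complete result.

Evaluation trace:
get @ H0 ⇒ 4
get @ H0 ⇒ 4
put(4) @ H0 ⇒ s:=4
H0 returns (4, 4)
H1 returns [(4, 4)]
= [(4, 4)]

Answer: [(4, 4)]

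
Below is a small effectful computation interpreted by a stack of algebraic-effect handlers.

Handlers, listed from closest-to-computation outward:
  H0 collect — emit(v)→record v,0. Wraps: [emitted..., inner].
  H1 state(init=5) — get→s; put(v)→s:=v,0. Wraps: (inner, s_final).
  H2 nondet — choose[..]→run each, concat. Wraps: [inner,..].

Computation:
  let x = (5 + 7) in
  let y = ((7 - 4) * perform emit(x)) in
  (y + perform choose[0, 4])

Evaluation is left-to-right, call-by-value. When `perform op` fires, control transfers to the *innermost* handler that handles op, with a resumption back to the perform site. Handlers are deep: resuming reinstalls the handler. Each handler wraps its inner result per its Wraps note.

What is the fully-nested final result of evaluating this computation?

Working:
emit(12) @ H0 ⇒ out+=12
choose[0, 4] @ H2
  branch[0] choose=0:
    H0 returns [12, 0]
    H1 returns ([12, 0], 5)
    H2 returns [([12, 0], 5)]
  branch[1] choose=4:
    H0 returns [12, 4]
    H1 returns ([12, 4], 5)
    H2 returns [([12, 4], 5)]
= [([12, 0], 5), ([12, 4], 5)]

Answer: [([12, 0], 5), ([12, 4], 5)]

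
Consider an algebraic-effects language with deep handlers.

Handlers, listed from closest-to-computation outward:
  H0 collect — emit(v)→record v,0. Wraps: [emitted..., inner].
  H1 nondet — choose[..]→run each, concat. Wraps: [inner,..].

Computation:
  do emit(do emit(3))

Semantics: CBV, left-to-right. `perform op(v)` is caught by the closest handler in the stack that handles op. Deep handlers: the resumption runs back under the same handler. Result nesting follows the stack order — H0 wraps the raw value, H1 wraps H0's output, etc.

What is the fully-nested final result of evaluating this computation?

Answer: [[3, 0, 0]]

Working:
emit(3) @ H0 ⇒ out+=3
emit(0) @ H0 ⇒ out+=0
H0 returns [3, 0, 0]
H1 returns [[3, 0, 0]]
= [[3, 0, 0]]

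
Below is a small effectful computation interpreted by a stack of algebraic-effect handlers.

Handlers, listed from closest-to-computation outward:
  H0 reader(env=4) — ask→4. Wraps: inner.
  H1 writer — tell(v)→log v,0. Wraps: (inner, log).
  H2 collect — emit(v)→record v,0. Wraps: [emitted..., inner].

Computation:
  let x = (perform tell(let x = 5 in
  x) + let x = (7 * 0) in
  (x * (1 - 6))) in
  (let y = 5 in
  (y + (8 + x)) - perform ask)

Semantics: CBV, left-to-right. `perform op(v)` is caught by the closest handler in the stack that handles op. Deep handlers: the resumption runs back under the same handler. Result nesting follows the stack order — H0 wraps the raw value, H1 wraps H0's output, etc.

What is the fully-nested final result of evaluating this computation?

Answer: [(9, (5))]

Evaluation trace:
tell(5) @ H1 ⇒ log+=5
ask @ H0 ⇒ 4
H0 returns 9
H1 returns (9, (5))
H2 returns [(9, (5))]
= [(9, (5))]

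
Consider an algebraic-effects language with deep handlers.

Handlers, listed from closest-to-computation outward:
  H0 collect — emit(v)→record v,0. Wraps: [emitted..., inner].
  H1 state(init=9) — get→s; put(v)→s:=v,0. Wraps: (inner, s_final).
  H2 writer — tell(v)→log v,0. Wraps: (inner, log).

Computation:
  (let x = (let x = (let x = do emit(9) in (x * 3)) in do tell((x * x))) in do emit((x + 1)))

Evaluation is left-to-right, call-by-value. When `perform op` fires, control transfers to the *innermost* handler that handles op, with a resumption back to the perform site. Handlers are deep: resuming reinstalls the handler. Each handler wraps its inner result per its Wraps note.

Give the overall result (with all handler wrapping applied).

Evaluation trace:
emit(9) @ H0 ⇒ out+=9
tell(0) @ H2 ⇒ log+=0
emit(1) @ H0 ⇒ out+=1
H0 returns [9, 1, 0]
H1 returns ([9, 1, 0], 9)
H2 returns (([9, 1, 0], 9), (0))
= (([9, 1, 0], 9), (0))

Answer: (([9, 1, 0], 9), (0))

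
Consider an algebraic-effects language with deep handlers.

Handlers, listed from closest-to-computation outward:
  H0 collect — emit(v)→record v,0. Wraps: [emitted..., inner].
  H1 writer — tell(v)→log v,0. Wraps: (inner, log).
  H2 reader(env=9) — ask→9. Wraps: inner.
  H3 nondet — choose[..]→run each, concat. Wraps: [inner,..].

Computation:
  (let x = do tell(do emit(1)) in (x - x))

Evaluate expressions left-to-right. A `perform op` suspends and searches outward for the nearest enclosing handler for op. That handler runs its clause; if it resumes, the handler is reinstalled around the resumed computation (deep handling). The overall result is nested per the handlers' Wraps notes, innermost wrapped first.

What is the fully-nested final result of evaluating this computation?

Evaluation trace:
emit(1) @ H0 ⇒ out+=1
tell(0) @ H1 ⇒ log+=0
H0 returns [1, 0]
H1 returns ([1, 0], (0))
H2 returns ([1, 0], (0))
H3 returns [([1, 0], (0))]
= [([1, 0], (0))]

Answer: [([1, 0], (0))]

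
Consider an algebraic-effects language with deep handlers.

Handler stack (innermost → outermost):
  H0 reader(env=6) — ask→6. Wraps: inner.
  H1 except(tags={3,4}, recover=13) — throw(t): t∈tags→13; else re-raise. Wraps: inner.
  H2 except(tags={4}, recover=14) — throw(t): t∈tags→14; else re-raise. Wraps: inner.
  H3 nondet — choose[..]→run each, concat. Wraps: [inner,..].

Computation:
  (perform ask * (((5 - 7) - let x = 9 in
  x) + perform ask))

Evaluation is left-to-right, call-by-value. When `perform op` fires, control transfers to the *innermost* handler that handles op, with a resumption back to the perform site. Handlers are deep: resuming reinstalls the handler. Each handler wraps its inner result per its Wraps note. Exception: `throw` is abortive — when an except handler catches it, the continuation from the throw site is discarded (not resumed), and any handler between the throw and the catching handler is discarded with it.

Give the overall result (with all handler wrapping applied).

Step-by-step:
ask @ H0 ⇒ 6
ask @ H0 ⇒ 6
H0 returns -30
H1 returns -30
H2 returns -30
H3 returns [-30]
= [-30]

Answer: [-30]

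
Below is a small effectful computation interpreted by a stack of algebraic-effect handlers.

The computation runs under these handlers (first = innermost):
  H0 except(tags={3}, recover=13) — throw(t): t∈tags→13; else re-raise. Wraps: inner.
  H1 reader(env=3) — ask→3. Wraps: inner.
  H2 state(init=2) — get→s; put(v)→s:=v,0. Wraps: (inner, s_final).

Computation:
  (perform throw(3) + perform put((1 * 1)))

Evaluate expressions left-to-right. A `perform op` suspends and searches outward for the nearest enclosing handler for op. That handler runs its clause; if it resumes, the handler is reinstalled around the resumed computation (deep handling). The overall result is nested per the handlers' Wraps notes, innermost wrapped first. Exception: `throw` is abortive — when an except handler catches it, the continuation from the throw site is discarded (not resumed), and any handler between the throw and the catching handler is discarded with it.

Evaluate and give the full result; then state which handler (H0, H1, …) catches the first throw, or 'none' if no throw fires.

Step-by-step:
throw(3) @ H0 caught ⇒ 13
H1 returns 13
H2 returns (13, 2)
= (13, 2)

Answer: (13, 2) ; first throw caught by: H0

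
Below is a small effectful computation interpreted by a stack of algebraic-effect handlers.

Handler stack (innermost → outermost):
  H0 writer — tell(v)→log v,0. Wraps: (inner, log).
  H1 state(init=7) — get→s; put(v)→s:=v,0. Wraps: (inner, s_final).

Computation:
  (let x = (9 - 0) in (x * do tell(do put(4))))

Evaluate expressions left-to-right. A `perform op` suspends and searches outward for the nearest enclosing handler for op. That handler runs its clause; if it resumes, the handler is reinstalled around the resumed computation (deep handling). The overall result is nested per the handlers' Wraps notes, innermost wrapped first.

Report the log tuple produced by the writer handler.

Working:
put(4) @ H1 ⇒ s:=4
tell(0) @ H0 ⇒ log+=0
H0 returns (0, (0))
H1 returns ((0, (0)), 4)
= ((0, (0)), 4)

Answer: (0)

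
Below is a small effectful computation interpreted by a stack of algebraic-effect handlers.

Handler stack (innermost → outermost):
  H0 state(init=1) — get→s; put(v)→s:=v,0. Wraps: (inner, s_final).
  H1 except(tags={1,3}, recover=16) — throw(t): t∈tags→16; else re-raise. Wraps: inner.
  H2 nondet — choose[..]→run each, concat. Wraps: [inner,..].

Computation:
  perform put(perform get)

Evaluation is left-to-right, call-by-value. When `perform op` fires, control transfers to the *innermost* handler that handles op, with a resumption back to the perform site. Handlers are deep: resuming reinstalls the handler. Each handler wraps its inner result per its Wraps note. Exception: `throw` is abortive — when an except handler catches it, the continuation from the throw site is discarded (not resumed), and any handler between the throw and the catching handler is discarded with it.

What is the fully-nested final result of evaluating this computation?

Answer: [(0, 1)]

Evaluation trace:
get @ H0 ⇒ 1
put(1) @ H0 ⇒ s:=1
H0 returns (0, 1)
H1 returns (0, 1)
H2 returns [(0, 1)]
= [(0, 1)]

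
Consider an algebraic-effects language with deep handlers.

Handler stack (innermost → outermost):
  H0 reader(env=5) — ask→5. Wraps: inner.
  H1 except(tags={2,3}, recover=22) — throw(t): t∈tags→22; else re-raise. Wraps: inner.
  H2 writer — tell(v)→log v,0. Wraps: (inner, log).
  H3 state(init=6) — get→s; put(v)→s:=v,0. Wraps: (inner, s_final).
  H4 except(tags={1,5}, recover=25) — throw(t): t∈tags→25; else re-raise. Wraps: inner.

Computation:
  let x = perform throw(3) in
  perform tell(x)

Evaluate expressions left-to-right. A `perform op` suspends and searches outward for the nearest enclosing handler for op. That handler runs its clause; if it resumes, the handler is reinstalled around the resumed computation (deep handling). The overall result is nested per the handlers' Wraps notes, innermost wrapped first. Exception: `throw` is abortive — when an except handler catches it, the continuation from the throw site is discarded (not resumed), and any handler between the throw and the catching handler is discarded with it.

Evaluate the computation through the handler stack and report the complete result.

Step-by-step:
throw(3) @ H1 caught ⇒ 22
H2 returns (22, ())
H3 returns ((22, ()), 6)
H4 returns ((22, ()), 6)
= ((22, ()), 6)

Answer: ((22, ()), 6)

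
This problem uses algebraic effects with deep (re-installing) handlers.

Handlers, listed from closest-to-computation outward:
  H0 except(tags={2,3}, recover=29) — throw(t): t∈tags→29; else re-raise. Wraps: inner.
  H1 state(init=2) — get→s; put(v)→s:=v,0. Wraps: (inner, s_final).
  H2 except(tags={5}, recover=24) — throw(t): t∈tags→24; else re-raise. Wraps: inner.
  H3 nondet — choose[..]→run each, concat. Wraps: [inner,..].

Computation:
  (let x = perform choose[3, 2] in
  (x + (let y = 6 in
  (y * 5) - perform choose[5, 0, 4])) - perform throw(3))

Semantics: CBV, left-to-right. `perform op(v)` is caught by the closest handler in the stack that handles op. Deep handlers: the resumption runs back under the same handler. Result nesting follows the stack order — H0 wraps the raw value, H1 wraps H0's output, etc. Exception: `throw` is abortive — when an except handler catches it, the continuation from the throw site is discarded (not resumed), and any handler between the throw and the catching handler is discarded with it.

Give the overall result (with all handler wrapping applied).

Answer: [(29, 2), (29, 2), (29, 2), (29, 2), (29, 2), (29, 2)]

Working:
choose[3, 2] @ H3
  branch[0] choose=3:
    choose[5, 0, 4] @ H3
      branch[0] choose=5:
        throw(3) @ H0 caught ⇒ 29
        H1 returns (29, 2)
        H2 returns (29, 2)
        H3 returns [(29, 2)]
      branch[1] choose=0:
        throw(3) @ H0 caught ⇒ 29
        H1 returns (29, 2)
        H2 returns (29, 2)
        H3 returns [(29, 2)]
      branch[2] choose=4:
        throw(3) @ H0 caught ⇒ 29
        H1 returns (29, 2)
        H2 returns (29, 2)
        H3 returns [(29, 2)]
  branch[1] choose=2:
    choose[5, 0, 4] @ H3
      branch[0] choose=5:
        throw(3) @ H0 caught ⇒ 29
        H1 returns (29, 2)
        H2 returns (29, 2)
        H3 returns [(29, 2)]
      branch[1] choose=0:
        throw(3) @ H0 caught ⇒ 29
        H1 returns (29, 2)
        H2 returns (29, 2)
        H3 returns [(29, 2)]
      branch[2] choose=4:
        throw(3) @ H0 caught ⇒ 29
        H1 returns (29, 2)
        H2 returns (29, 2)
        H3 returns [(29, 2)]
= [(29, 2), (29, 2), (29, 2), (29, 2), (29, 2), (29, 2)]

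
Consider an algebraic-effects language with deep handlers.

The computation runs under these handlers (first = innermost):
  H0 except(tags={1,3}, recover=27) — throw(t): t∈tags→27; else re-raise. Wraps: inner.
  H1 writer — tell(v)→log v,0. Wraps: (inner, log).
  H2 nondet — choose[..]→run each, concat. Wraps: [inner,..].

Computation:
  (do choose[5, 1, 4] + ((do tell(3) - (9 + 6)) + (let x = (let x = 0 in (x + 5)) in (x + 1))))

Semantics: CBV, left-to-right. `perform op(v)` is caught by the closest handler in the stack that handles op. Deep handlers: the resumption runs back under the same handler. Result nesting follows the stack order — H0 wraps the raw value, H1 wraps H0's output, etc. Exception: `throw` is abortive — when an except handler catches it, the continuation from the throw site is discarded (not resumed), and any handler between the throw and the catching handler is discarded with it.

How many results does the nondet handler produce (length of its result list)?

Working:
choose[5, 1, 4] @ H2
  branch[0] choose=5:
    tell(3) @ H1 ⇒ log+=3
    H0 returns -4
    H1 returns (-4, (3))
    H2 returns [(-4, (3))]
  branch[1] choose=1:
    tell(3) @ H1 ⇒ log+=3
    H0 returns -8
    H1 returns (-8, (3))
    H2 returns [(-8, (3))]
  branch[2] choose=4:
    tell(3) @ H1 ⇒ log+=3
    H0 returns -5
    H1 returns (-5, (3))
    H2 returns [(-5, (3))]
= [(-4, (3)), (-8, (3)), (-5, (3))]

Answer: 3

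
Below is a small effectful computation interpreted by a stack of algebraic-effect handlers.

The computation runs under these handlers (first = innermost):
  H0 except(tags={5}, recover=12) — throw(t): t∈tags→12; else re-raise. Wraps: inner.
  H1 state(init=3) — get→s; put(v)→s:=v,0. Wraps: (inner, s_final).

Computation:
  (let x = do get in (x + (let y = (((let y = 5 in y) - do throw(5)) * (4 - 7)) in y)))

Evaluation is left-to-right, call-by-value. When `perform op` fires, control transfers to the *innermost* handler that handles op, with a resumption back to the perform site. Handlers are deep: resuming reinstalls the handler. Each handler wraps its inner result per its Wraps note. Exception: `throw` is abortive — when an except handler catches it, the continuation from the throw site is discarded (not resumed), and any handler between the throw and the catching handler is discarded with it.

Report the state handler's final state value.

Working:
get @ H1 ⇒ 3
throw(5) @ H0 caught ⇒ 12
H1 returns (12, 3)
= (12, 3)

Answer: 3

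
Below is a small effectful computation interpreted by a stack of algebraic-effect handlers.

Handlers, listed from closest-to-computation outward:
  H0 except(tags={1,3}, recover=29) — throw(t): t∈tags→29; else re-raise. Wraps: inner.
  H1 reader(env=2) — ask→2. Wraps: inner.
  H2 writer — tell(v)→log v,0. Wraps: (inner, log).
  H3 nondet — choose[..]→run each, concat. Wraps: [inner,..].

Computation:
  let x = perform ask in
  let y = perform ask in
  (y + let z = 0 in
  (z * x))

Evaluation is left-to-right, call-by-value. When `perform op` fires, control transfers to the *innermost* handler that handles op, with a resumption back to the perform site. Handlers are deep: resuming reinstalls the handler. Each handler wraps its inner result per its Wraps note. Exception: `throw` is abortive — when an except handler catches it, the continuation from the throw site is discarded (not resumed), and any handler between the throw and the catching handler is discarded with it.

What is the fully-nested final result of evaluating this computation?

Step-by-step:
ask @ H1 ⇒ 2
ask @ H1 ⇒ 2
H0 returns 2
H1 returns 2
H2 returns (2, ())
H3 returns [(2, ())]
= [(2, ())]

Answer: [(2, ())]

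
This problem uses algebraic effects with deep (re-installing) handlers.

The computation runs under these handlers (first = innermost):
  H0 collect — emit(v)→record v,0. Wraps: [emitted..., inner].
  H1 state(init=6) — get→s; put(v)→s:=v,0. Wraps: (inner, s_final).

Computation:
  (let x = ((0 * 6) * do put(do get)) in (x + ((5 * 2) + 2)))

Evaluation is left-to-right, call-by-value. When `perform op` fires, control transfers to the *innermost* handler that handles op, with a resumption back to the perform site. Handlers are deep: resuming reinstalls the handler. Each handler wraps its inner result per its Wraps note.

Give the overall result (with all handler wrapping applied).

Working:
get @ H1 ⇒ 6
put(6) @ H1 ⇒ s:=6
H0 returns [12]
H1 returns ([12], 6)
= ([12], 6)

Answer: ([12], 6)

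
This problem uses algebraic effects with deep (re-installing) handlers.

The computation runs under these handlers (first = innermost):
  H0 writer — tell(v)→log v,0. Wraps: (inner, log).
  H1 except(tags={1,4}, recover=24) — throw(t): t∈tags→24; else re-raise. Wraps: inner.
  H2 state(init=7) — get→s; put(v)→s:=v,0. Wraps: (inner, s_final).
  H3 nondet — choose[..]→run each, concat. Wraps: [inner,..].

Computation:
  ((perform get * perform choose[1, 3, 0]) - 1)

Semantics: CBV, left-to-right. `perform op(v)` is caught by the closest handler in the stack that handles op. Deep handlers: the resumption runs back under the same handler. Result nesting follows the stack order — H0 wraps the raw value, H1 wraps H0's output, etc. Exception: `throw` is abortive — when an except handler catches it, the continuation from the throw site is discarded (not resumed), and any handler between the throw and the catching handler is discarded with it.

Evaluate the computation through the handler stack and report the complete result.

Evaluation trace:
get @ H2 ⇒ 7
choose[1, 3, 0] @ H3
  branch[0] choose=1:
    H0 returns (6, ())
    H1 returns (6, ())
    H2 returns ((6, ()), 7)
    H3 returns [((6, ()), 7)]
  branch[1] choose=3:
    H0 returns (20, ())
    H1 returns (20, ())
    H2 returns ((20, ()), 7)
    H3 returns [((20, ()), 7)]
  branch[2] choose=0:
    H0 returns (-1, ())
    H1 returns (-1, ())
    H2 returns ((-1, ()), 7)
    H3 returns [((-1, ()), 7)]
= [((6, ()), 7), ((20, ()), 7), ((-1, ()), 7)]

Answer: [((6, ()), 7), ((20, ()), 7), ((-1, ()), 7)]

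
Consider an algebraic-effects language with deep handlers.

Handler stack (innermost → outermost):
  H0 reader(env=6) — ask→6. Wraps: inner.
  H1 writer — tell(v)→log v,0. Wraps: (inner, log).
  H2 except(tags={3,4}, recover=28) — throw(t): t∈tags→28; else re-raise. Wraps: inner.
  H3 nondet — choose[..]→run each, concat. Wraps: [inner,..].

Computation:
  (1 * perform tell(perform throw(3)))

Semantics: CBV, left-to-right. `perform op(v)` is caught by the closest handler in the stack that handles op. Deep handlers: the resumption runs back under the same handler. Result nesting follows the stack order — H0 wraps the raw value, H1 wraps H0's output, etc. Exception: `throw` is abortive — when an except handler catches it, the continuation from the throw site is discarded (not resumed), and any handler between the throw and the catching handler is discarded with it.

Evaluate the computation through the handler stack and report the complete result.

Answer: [28]

Evaluation trace:
throw(3) @ H2 caught ⇒ 28
H3 returns [28]
= [28]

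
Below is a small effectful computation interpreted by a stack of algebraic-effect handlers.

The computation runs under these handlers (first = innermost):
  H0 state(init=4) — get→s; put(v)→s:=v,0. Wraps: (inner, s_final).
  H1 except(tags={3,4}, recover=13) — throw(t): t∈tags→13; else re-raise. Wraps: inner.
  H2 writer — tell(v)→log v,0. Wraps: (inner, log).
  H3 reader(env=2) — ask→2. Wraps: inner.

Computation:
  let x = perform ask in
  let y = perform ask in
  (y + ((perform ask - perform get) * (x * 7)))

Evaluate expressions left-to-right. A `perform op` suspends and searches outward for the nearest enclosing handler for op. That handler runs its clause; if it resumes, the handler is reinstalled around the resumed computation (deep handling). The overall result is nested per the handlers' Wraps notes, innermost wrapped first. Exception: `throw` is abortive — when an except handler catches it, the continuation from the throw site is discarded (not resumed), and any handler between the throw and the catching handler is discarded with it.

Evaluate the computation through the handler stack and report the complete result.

Answer: ((-26, 4), ())

Step-by-step:
ask @ H3 ⇒ 2
ask @ H3 ⇒ 2
ask @ H3 ⇒ 2
get @ H0 ⇒ 4
H0 returns (-26, 4)
H1 returns (-26, 4)
H2 returns ((-26, 4), ())
H3 returns ((-26, 4), ())
= ((-26, 4), ())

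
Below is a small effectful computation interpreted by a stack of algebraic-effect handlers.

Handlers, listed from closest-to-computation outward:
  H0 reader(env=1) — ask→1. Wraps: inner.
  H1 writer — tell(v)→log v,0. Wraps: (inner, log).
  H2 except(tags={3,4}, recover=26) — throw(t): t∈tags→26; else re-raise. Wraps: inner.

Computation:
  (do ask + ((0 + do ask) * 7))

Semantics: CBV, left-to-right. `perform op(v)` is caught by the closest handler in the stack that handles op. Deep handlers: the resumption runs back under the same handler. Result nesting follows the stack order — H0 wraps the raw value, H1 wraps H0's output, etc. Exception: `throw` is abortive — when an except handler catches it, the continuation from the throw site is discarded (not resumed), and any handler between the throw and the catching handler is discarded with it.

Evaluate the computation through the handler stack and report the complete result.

Step-by-step:
ask @ H0 ⇒ 1
ask @ H0 ⇒ 1
H0 returns 8
H1 returns (8, ())
H2 returns (8, ())
= (8, ())

Answer: (8, ())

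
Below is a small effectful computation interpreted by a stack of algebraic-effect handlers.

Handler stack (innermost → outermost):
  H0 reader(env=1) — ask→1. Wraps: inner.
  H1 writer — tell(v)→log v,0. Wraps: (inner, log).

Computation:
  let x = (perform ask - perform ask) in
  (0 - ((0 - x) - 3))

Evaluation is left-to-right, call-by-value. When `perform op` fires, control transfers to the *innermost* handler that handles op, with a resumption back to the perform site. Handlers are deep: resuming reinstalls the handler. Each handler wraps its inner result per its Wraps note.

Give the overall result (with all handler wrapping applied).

Step-by-step:
ask @ H0 ⇒ 1
ask @ H0 ⇒ 1
H0 returns 3
H1 returns (3, ())
= (3, ())

Answer: (3, ())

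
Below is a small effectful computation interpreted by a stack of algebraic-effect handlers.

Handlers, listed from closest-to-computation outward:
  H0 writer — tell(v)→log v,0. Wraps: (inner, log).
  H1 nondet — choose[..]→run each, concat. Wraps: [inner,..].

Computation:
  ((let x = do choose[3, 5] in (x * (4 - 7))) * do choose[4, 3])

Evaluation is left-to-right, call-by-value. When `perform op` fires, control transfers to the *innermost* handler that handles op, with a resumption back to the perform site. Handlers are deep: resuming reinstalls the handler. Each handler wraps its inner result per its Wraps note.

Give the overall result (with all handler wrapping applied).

Step-by-step:
choose[3, 5] @ H1
  branch[0] choose=3:
    choose[4, 3] @ H1
      branch[0] choose=4:
        H0 returns (-36, ())
        H1 returns [(-36, ())]
      branch[1] choose=3:
        H0 returns (-27, ())
        H1 returns [(-27, ())]
  branch[1] choose=5:
    choose[4, 3] @ H1
      branch[0] choose=4:
        H0 returns (-60, ())
        H1 returns [(-60, ())]
      branch[1] choose=3:
        H0 returns (-45, ())
        H1 returns [(-45, ())]
= [(-36, ()), (-27, ()), (-60, ()), (-45, ())]

Answer: [(-36, ()), (-27, ()), (-60, ()), (-45, ())]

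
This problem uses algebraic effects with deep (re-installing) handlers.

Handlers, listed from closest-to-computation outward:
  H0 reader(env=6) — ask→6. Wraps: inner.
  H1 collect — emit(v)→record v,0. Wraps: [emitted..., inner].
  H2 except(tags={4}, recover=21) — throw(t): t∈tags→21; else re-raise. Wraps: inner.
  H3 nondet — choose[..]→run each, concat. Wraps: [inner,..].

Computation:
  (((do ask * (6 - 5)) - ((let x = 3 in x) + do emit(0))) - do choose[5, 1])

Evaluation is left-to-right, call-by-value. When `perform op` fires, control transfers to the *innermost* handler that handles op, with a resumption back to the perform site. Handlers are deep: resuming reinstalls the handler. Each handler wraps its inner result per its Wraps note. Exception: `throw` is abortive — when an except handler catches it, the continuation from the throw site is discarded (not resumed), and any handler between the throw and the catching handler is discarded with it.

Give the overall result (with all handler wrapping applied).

Answer: [[0, -2], [0, 2]]

Step-by-step:
ask @ H0 ⇒ 6
emit(0) @ H1 ⇒ out+=0
choose[5, 1] @ H3
  branch[0] choose=5:
    H0 returns -2
    H1 returns [0, -2]
    H2 returns [0, -2]
    H3 returns [[0, -2]]
  branch[1] choose=1:
    H0 returns 2
    H1 returns [0, 2]
    H2 returns [0, 2]
    H3 returns [[0, 2]]
= [[0, -2], [0, 2]]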